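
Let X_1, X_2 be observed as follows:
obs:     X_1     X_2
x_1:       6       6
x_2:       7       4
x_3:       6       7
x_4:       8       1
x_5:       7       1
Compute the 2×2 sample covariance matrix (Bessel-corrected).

Step 1 — column means:
  mean(X_1) = (6 + 7 + 6 + 8 + 7) / 5 = 34/5 = 6.8
  mean(X_2) = (6 + 4 + 7 + 1 + 1) / 5 = 19/5 = 3.8

Step 2 — sample covariance S[i,j] = (1/(n-1)) · Σ_k (x_{k,i} - mean_i) · (x_{k,j} - mean_j), with n-1 = 4.
  S[X_1,X_1] = ((-0.8)·(-0.8) + (0.2)·(0.2) + (-0.8)·(-0.8) + (1.2)·(1.2) + (0.2)·(0.2)) / 4 = 2.8/4 = 0.7
  S[X_1,X_2] = ((-0.8)·(2.2) + (0.2)·(0.2) + (-0.8)·(3.2) + (1.2)·(-2.8) + (0.2)·(-2.8)) / 4 = -8.2/4 = -2.05
  S[X_2,X_2] = ((2.2)·(2.2) + (0.2)·(0.2) + (3.2)·(3.2) + (-2.8)·(-2.8) + (-2.8)·(-2.8)) / 4 = 30.8/4 = 7.7

S is symmetric (S[j,i] = S[i,j]). Assembling:

S = [[0.7, -2.05],
 [-2.05, 7.7]]


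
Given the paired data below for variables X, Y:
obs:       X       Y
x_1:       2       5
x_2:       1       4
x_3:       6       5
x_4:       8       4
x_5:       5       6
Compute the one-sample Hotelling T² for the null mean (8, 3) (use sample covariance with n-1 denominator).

Step 1 — sample mean vector:
  mean(X) = (2 + 1 + 6 + 8 + 5) / 5 = 22/5 = 4.4
  mean(Y) = (5 + 4 + 5 + 4 + 6) / 5 = 24/5 = 4.8
  x̄ = (4.4, 4.8),  deviation x̄ - mu_0 = (4.4, 4.8) - (8, 3) = (-3.6, 1.8).

Step 2 — sample covariance matrix, S[i,j] = (1/(n-1)) · Σ_k (x_{k,i} - mean_i) · (x_{k,j} - mean_j), divisor n-1 = 4:
  S[X,X] = ((-2.4)·(-2.4) + (-3.4)·(-3.4) + (1.6)·(1.6) + (3.6)·(3.6) + (0.6)·(0.6)) / 4 = 33.2/4 = 8.3
  S[X,Y] = ((-2.4)·(0.2) + (-3.4)·(-0.8) + (1.6)·(0.2) + (3.6)·(-0.8) + (0.6)·(1.2)) / 4 = 0.4/4 = 0.1
  S[Y,Y] = ((0.2)·(0.2) + (-0.8)·(-0.8) + (0.2)·(0.2) + (-0.8)·(-0.8) + (1.2)·(1.2)) / 4 = 2.8/4 = 0.7
  S = [[8.3, 0.1],
 [0.1, 0.7]].

Step 3 — invert S. det(S) = 8.3·0.7 - (0.1)² = 5.8.
  S^{-1} = (1/det) · [[d, -b], [-b, a]] = [[0.1207, -0.0172],
 [-0.0172, 1.431]].

Step 4 — quadratic form (x̄ - mu_0)^T · S^{-1} · (x̄ - mu_0):
  S^{-1} · (x̄ - mu_0) = (-0.4655, 2.6379),
  (x̄ - mu_0)^T · [...] = (-3.6)·(-0.4655) + (1.8)·(2.6379) = 6.4241.

Step 5 — scale by n: T² = 5 · 6.4241 = 32.1207.

T² ≈ 32.1207


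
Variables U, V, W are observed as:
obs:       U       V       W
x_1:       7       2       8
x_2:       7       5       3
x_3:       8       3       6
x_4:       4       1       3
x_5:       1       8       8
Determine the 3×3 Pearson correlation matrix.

Step 1 — column means:
  mean(U) = (7 + 7 + 8 + 4 + 1) / 5 = 27/5 = 5.4
  mean(V) = (2 + 5 + 3 + 1 + 8) / 5 = 19/5 = 3.8
  mean(W) = (8 + 3 + 6 + 3 + 8) / 5 = 28/5 = 5.6

Step 2 — sample variances and covariances s[i,j] = (1/(n-1)) · Σ_k (x_{k,i} - mean_i) · (x_{k,j} - mean_j), with n-1 = 4:
  s[U,U] = ((1.6)·(1.6) + (1.6)·(1.6) + (2.6)·(2.6) + (-1.4)·(-1.4) + (-4.4)·(-4.4)) / 4 = 33.2/4 = 8.3
  s[U,V] = ((1.6)·(-1.8) + (1.6)·(1.2) + (2.6)·(-0.8) + (-1.4)·(-2.8) + (-4.4)·(4.2)) / 4 = -17.6/4 = -4.4
  s[U,W] = ((1.6)·(2.4) + (1.6)·(-2.6) + (2.6)·(0.4) + (-1.4)·(-2.6) + (-4.4)·(2.4)) / 4 = -6.2/4 = -1.55
  s[V,V] = ((-1.8)·(-1.8) + (1.2)·(1.2) + (-0.8)·(-0.8) + (-2.8)·(-2.8) + (4.2)·(4.2)) / 4 = 30.8/4 = 7.7
  s[V,W] = ((-1.8)·(2.4) + (1.2)·(-2.6) + (-0.8)·(0.4) + (-2.8)·(-2.6) + (4.2)·(2.4)) / 4 = 9.6/4 = 2.4
  s[W,W] = ((2.4)·(2.4) + (-2.6)·(-2.6) + (0.4)·(0.4) + (-2.6)·(-2.6) + (2.4)·(2.4)) / 4 = 25.2/4 = 6.3
  Sample standard deviations s_i = √(s[i,i]):
  s(U) = √(8.3) = 2.881
  s(V) = √(7.7) = 2.7749
  s(W) = √(6.3) = 2.51

Step 3 — r_{ij} = s_{ij} / (s_i · s_j):
  r[U,U] = 1 (diagonal).
  r[U,V] = -4.4 / (2.881 · 2.7749) = -4.4 / 7.9944 = -0.5504
  r[U,W] = -1.55 / (2.881 · 2.51) = -1.55 / 7.2312 = -0.2143
  r[V,V] = 1 (diagonal).
  r[V,W] = 2.4 / (2.7749 · 2.51) = 2.4 / 6.9649 = 0.3446
  r[W,W] = 1 (diagonal).

R is symmetric with unit diagonal. Assembling:

R = [[1, -0.5504, -0.2143],
 [-0.5504, 1, 0.3446],
 [-0.2143, 0.3446, 1]]


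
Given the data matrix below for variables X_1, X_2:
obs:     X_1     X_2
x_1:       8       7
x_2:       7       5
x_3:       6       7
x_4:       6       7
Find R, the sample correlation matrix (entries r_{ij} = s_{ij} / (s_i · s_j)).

Step 1 — column means:
  mean(X_1) = (8 + 7 + 6 + 6) / 4 = 27/4 = 6.75
  mean(X_2) = (7 + 5 + 7 + 7) / 4 = 26/4 = 6.5

Step 2 — sample variances and covariances s[i,j] = (1/(n-1)) · Σ_k (x_{k,i} - mean_i) · (x_{k,j} - mean_j), with n-1 = 3:
  s[X_1,X_1] = ((1.25)·(1.25) + (0.25)·(0.25) + (-0.75)·(-0.75) + (-0.75)·(-0.75)) / 3 = 2.75/3 = 0.9167
  s[X_1,X_2] = ((1.25)·(0.5) + (0.25)·(-1.5) + (-0.75)·(0.5) + (-0.75)·(0.5)) / 3 = -0.5/3 = -0.1667
  s[X_2,X_2] = ((0.5)·(0.5) + (-1.5)·(-1.5) + (0.5)·(0.5) + (0.5)·(0.5)) / 3 = 3/3 = 1
  Sample standard deviations s_i = √(s[i,i]):
  s(X_1) = √(0.9167) = 0.9574
  s(X_2) = √(1) = 1

Step 3 — r_{ij} = s_{ij} / (s_i · s_j):
  r[X_1,X_1] = 1 (diagonal).
  r[X_1,X_2] = -0.1667 / (0.9574 · 1) = -0.1667 / 0.9574 = -0.1741
  r[X_2,X_2] = 1 (diagonal).

R is symmetric with unit diagonal. Assembling:

R = [[1, -0.1741],
 [-0.1741, 1]]


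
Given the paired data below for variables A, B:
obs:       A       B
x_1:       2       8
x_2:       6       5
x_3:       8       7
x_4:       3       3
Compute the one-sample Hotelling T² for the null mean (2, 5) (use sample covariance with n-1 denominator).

Step 1 — sample mean vector:
  mean(A) = (2 + 6 + 8 + 3) / 4 = 19/4 = 4.75
  mean(B) = (8 + 5 + 7 + 3) / 4 = 23/4 = 5.75
  x̄ = (4.75, 5.75),  deviation x̄ - mu_0 = (4.75, 5.75) - (2, 5) = (2.75, 0.75).

Step 2 — sample covariance matrix, S[i,j] = (1/(n-1)) · Σ_k (x_{k,i} - mean_i) · (x_{k,j} - mean_j), divisor n-1 = 3:
  S[A,A] = ((-2.75)·(-2.75) + (1.25)·(1.25) + (3.25)·(3.25) + (-1.75)·(-1.75)) / 3 = 22.75/3 = 7.5833
  S[A,B] = ((-2.75)·(2.25) + (1.25)·(-0.75) + (3.25)·(1.25) + (-1.75)·(-2.75)) / 3 = 1.75/3 = 0.5833
  S[B,B] = ((2.25)·(2.25) + (-0.75)·(-0.75) + (1.25)·(1.25) + (-2.75)·(-2.75)) / 3 = 14.75/3 = 4.9167
  S = [[7.5833, 0.5833],
 [0.5833, 4.9167]].

Step 3 — invert S. det(S) = 7.5833·4.9167 - (0.5833)² = 36.9444.
  S^{-1} = (1/det) · [[d, -b], [-b, a]] = [[0.1331, -0.0158],
 [-0.0158, 0.2053]].

Step 4 — quadratic form (x̄ - mu_0)^T · S^{-1} · (x̄ - mu_0):
  S^{-1} · (x̄ - mu_0) = (0.3541, 0.1105),
  (x̄ - mu_0)^T · [...] = (2.75)·(0.3541) + (0.75)·(0.1105) = 1.0568.

Step 5 — scale by n: T² = 4 · 1.0568 = 4.2271.

T² ≈ 4.2271


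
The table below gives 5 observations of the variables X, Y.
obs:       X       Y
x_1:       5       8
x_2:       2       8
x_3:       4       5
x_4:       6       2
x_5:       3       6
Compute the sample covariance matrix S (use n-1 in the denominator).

Step 1 — column means:
  mean(X) = (5 + 2 + 4 + 6 + 3) / 5 = 20/5 = 4
  mean(Y) = (8 + 8 + 5 + 2 + 6) / 5 = 29/5 = 5.8

Step 2 — sample covariance S[i,j] = (1/(n-1)) · Σ_k (x_{k,i} - mean_i) · (x_{k,j} - mean_j), with n-1 = 4.
  S[X,X] = ((1)·(1) + (-2)·(-2) + (0)·(0) + (2)·(2) + (-1)·(-1)) / 4 = 10/4 = 2.5
  S[X,Y] = ((1)·(2.2) + (-2)·(2.2) + (0)·(-0.8) + (2)·(-3.8) + (-1)·(0.2)) / 4 = -10/4 = -2.5
  S[Y,Y] = ((2.2)·(2.2) + (2.2)·(2.2) + (-0.8)·(-0.8) + (-3.8)·(-3.8) + (0.2)·(0.2)) / 4 = 24.8/4 = 6.2

S is symmetric (S[j,i] = S[i,j]). Assembling:

S = [[2.5, -2.5],
 [-2.5, 6.2]]


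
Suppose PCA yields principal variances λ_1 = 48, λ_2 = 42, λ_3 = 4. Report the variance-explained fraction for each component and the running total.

Step 1 — total variance = trace(Sigma) = Σ λ_i = 48 + 42 + 4 = 94.

Step 2 — fraction explained by component i = λ_i / Σ λ:
  PC1: 48/94 = 0.5106
  PC2: 42/94 = 0.4468
  PC3: 4/94 = 0.0426

Step 3 — cumulative fraction after k components = (λ_1 + ... + λ_k) / Σ λ:
  k = 1: 48/94 = 0.5106
  k = 2: (48 + 42)/94 = 90/94 = 0.9574
  k = 3: (48 + 42 + 4)/94 = 94/94 = 1

Summary (fraction, with percent):

explained: PC1 0.5106 (51.06%), PC2 0.4468 (44.68%), PC3 0.0426 (4.26%);  cumulative: 0.5106, 0.9574, 1


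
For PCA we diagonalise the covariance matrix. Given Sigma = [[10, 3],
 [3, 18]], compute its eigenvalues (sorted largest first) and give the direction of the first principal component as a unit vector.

Step 1 — characteristic polynomial of 2×2 Sigma:
  det(Sigma - λI) = λ² - trace · λ + det = 0.
  trace = 10 + 18 = 28, det = 10·18 - (3)² = 171.
Step 2 — discriminant:
  Δ = trace² - 4·det = 784 - 684 = 100.
Step 3 — eigenvalues:
  λ = (trace ± √Δ)/2 = (28 ± 10)/2,
  λ_1 = 19,  λ_2 = 9.

Step 4 — unit eigenvector for λ_1: solve (Sigma - λ_1 I)v = 0. First row:
  (10 - 19)·v_x + (3)·v_y = 0, i.e. (-9)·v_x + (3)·v_y = 0,
  so v ∝ (b, λ_1 - a) = (3, 9) = u.
  ||u|| = √((3)² + (9)²) = √(90) ≈ 9.4868,
  v_1 = u/||u|| ≈ (0.3162, 0.9487) (||v_1|| = 1).

λ_1 = 19,  λ_2 = 9;  v_1 ≈ (0.3162, 0.9487)


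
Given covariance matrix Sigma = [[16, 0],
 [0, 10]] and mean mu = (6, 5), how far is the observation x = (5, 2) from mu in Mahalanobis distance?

Step 1 — centre the observation: (x - mu) = (-1, -3).

Step 2 — invert Sigma. det(Sigma) = 16·10 - (0)² = 160.
  Sigma^{-1} = (1/det) · [[d, -b], [-b, a]] = [[0.0625, 0],
 [0, 0.1]].

Step 3 — form the quadratic (x - mu)^T · Sigma^{-1} · (x - mu):
  Sigma^{-1} · (x - mu) = (-0.0625, -0.3).
  (x - mu)^T · [Sigma^{-1} · (x - mu)] = (-1)·(-0.0625) + (-3)·(-0.3) = 0.9625.

Step 4 — take square root: d = √(0.9625) ≈ 0.9811.

d(x, mu) = √(0.9625) ≈ 0.9811


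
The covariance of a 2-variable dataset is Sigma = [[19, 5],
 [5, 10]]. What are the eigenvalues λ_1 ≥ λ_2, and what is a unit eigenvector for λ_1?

Step 1 — characteristic polynomial of 2×2 Sigma:
  det(Sigma - λI) = λ² - trace · λ + det = 0.
  trace = 19 + 10 = 29, det = 19·10 - (5)² = 165.
Step 2 — discriminant:
  Δ = trace² - 4·det = 841 - 660 = 181.
Step 3 — eigenvalues:
  λ = (trace ± √Δ)/2 = (29 ± 13.4536)/2,
  λ_1 = 21.2268,  λ_2 = 7.7732.

Step 4 — unit eigenvector for λ_1: solve (Sigma - λ_1 I)v = 0. First row:
  (19 - 21.2268)·v_x + (5)·v_y = 0, i.e. (-2.2268)·v_x + (5)·v_y = 0,
  so v ∝ (b, λ_1 - a) = (5, 2.2268) = u.
  ||u|| = √((5)² + (2.2268)²) = √(29.9587) ≈ 5.4735,
  v_1 = u/||u|| ≈ (0.9135, 0.4068) (||v_1|| = 1).

λ_1 = 21.2268,  λ_2 = 7.7732;  v_1 ≈ (0.9135, 0.4068)


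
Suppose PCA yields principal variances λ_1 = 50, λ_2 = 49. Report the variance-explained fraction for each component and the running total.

Step 1 — total variance = trace(Sigma) = Σ λ_i = 50 + 49 = 99.

Step 2 — fraction explained by component i = λ_i / Σ λ:
  PC1: 50/99 = 0.5051
  PC2: 49/99 = 0.4949

Step 3 — cumulative fraction after k components = (λ_1 + ... + λ_k) / Σ λ:
  k = 1: 50/99 = 0.5051
  k = 2: (50 + 49)/99 = 99/99 = 1

Summary (fraction, with percent):

explained: PC1 0.5051 (50.51%), PC2 0.4949 (49.49%);  cumulative: 0.5051, 1


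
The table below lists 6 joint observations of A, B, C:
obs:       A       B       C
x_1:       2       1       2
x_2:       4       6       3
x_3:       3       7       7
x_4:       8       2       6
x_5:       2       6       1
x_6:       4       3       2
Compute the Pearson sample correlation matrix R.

Step 1 — column means:
  mean(A) = (2 + 4 + 3 + 8 + 2 + 4) / 6 = 23/6 = 3.8333
  mean(B) = (1 + 6 + 7 + 2 + 6 + 3) / 6 = 25/6 = 4.1667
  mean(C) = (2 + 3 + 7 + 6 + 1 + 2) / 6 = 21/6 = 3.5

Step 2 — sample variances and covariances s[i,j] = (1/(n-1)) · Σ_k (x_{k,i} - mean_i) · (x_{k,j} - mean_j), with n-1 = 5:
  s[A,A] = ((-1.8333)·(-1.8333) + (0.1667)·(0.1667) + (-0.8333)·(-0.8333) + (4.1667)·(4.1667) + (-1.8333)·(-1.8333) + (0.1667)·(0.1667)) / 5 = 24.8333/5 = 4.9667
  s[A,B] = ((-1.8333)·(-3.1667) + (0.1667)·(1.8333) + (-0.8333)·(2.8333) + (4.1667)·(-2.1667) + (-1.8333)·(1.8333) + (0.1667)·(-1.1667)) / 5 = -8.8333/5 = -1.7667
  s[A,C] = ((-1.8333)·(-1.5) + (0.1667)·(-0.5) + (-0.8333)·(3.5) + (4.1667)·(2.5) + (-1.8333)·(-2.5) + (0.1667)·(-1.5)) / 5 = 14.5/5 = 2.9
  s[B,B] = ((-3.1667)·(-3.1667) + (1.8333)·(1.8333) + (2.8333)·(2.8333) + (-2.1667)·(-2.1667) + (1.8333)·(1.8333) + (-1.1667)·(-1.1667)) / 5 = 30.8333/5 = 6.1667
  s[B,C] = ((-3.1667)·(-1.5) + (1.8333)·(-0.5) + (2.8333)·(3.5) + (-2.1667)·(2.5) + (1.8333)·(-2.5) + (-1.1667)·(-1.5)) / 5 = 5.5/5 = 1.1
  s[C,C] = ((-1.5)·(-1.5) + (-0.5)·(-0.5) + (3.5)·(3.5) + (2.5)·(2.5) + (-2.5)·(-2.5) + (-1.5)·(-1.5)) / 5 = 29.5/5 = 5.9
  Sample standard deviations s_i = √(s[i,i]):
  s(A) = √(4.9667) = 2.2286
  s(B) = √(6.1667) = 2.4833
  s(C) = √(5.9) = 2.429

Step 3 — r_{ij} = s_{ij} / (s_i · s_j):
  r[A,A] = 1 (diagonal).
  r[A,B] = -1.7667 / (2.2286 · 2.4833) = -1.7667 / 5.5342 = -0.3192
  r[A,C] = 2.9 / (2.2286 · 2.429) = 2.9 / 5.4133 = 0.5357
  r[B,B] = 1 (diagonal).
  r[B,C] = 1.1 / (2.4833 · 2.429) = 1.1 / 6.0319 = 0.1824
  r[C,C] = 1 (diagonal).

R is symmetric with unit diagonal. Assembling:

R = [[1, -0.3192, 0.5357],
 [-0.3192, 1, 0.1824],
 [0.5357, 0.1824, 1]]


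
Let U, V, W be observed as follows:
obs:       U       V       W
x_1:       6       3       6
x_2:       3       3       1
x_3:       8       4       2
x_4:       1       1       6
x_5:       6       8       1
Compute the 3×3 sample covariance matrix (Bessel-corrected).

Step 1 — column means:
  mean(U) = (6 + 3 + 8 + 1 + 6) / 5 = 24/5 = 4.8
  mean(V) = (3 + 3 + 4 + 1 + 8) / 5 = 19/5 = 3.8
  mean(W) = (6 + 1 + 2 + 6 + 1) / 5 = 16/5 = 3.2

Step 2 — sample covariance S[i,j] = (1/(n-1)) · Σ_k (x_{k,i} - mean_i) · (x_{k,j} - mean_j), with n-1 = 4.
  S[U,U] = ((1.2)·(1.2) + (-1.8)·(-1.8) + (3.2)·(3.2) + (-3.8)·(-3.8) + (1.2)·(1.2)) / 4 = 30.8/4 = 7.7
  S[U,V] = ((1.2)·(-0.8) + (-1.8)·(-0.8) + (3.2)·(0.2) + (-3.8)·(-2.8) + (1.2)·(4.2)) / 4 = 16.8/4 = 4.2
  S[U,W] = ((1.2)·(2.8) + (-1.8)·(-2.2) + (3.2)·(-1.2) + (-3.8)·(2.8) + (1.2)·(-2.2)) / 4 = -9.8/4 = -2.45
  S[V,V] = ((-0.8)·(-0.8) + (-0.8)·(-0.8) + (0.2)·(0.2) + (-2.8)·(-2.8) + (4.2)·(4.2)) / 4 = 26.8/4 = 6.7
  S[V,W] = ((-0.8)·(2.8) + (-0.8)·(-2.2) + (0.2)·(-1.2) + (-2.8)·(2.8) + (4.2)·(-2.2)) / 4 = -17.8/4 = -4.45
  S[W,W] = ((2.8)·(2.8) + (-2.2)·(-2.2) + (-1.2)·(-1.2) + (2.8)·(2.8) + (-2.2)·(-2.2)) / 4 = 26.8/4 = 6.7

S is symmetric (S[j,i] = S[i,j]). Assembling:

S = [[7.7, 4.2, -2.45],
 [4.2, 6.7, -4.45],
 [-2.45, -4.45, 6.7]]


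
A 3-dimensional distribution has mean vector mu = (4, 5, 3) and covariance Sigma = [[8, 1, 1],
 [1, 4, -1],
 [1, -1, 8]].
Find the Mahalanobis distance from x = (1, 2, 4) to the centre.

Step 1 — centre the observation: (x - mu) = (-3, -3, 1).

Step 2 — invert Sigma (cofactor / det for 3×3, or solve directly):
  Sigma^{-1} = [[0.1325, -0.0385, -0.0214],
 [-0.0385, 0.2692, 0.0385],
 [-0.0214, 0.0385, 0.1325]].

Step 3 — form the quadratic (x - mu)^T · Sigma^{-1} · (x - mu):
  Sigma^{-1} · (x - mu) = (-0.3034, -0.6538, 0.0812).
  (x - mu)^T · [Sigma^{-1} · (x - mu)] = (-3)·(-0.3034) + (-3)·(-0.6538) + (1)·(0.0812) = 2.953.

Step 4 — take square root: d = √(2.953) ≈ 1.7184.

d(x, mu) = √(2.953) ≈ 1.7184


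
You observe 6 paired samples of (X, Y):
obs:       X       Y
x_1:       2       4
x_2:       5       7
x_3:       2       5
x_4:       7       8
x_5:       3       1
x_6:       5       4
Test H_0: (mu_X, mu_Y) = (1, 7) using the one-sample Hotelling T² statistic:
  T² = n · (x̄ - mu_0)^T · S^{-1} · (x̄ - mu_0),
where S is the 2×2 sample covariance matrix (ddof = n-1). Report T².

Step 1 — sample mean vector:
  mean(X) = (2 + 5 + 2 + 7 + 3 + 5) / 6 = 24/6 = 4
  mean(Y) = (4 + 7 + 5 + 8 + 1 + 4) / 6 = 29/6 = 4.8333
  x̄ = (4, 4.8333),  deviation x̄ - mu_0 = (4, 4.8333) - (1, 7) = (3, -2.1667).

Step 2 — sample covariance matrix, S[i,j] = (1/(n-1)) · Σ_k (x_{k,i} - mean_i) · (x_{k,j} - mean_j), divisor n-1 = 5:
  S[X,X] = ((-2)·(-2) + (1)·(1) + (-2)·(-2) + (3)·(3) + (-1)·(-1) + (1)·(1)) / 5 = 20/5 = 4
  S[X,Y] = ((-2)·(-0.8333) + (1)·(2.1667) + (-2)·(0.1667) + (3)·(3.1667) + (-1)·(-3.8333) + (1)·(-0.8333)) / 5 = 16/5 = 3.2
  S[Y,Y] = ((-0.8333)·(-0.8333) + (2.1667)·(2.1667) + (0.1667)·(0.1667) + (3.1667)·(3.1667) + (-3.8333)·(-3.8333) + (-0.8333)·(-0.8333)) / 5 = 30.8333/5 = 6.1667
  S = [[4, 3.2],
 [3.2, 6.1667]].

Step 3 — invert S. det(S) = 4·6.1667 - (3.2)² = 14.4267.
  S^{-1} = (1/det) · [[d, -b], [-b, a]] = [[0.4274, -0.2218],
 [-0.2218, 0.2773]].

Step 4 — quadratic form (x̄ - mu_0)^T · S^{-1} · (x̄ - mu_0):
  S^{-1} · (x̄ - mu_0) = (1.7629, -1.2662),
  (x̄ - mu_0)^T · [...] = (3)·(1.7629) + (-2.1667)·(-1.2662) = 8.0322.

Step 5 — scale by n: T² = 6 · 8.0322 = 48.1932.

T² ≈ 48.1932


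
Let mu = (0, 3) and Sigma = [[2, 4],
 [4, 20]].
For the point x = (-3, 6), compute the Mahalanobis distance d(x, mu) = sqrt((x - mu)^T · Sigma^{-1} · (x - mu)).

Step 1 — centre the observation: (x - mu) = (-3, 3).

Step 2 — invert Sigma. det(Sigma) = 2·20 - (4)² = 24.
  Sigma^{-1} = (1/det) · [[d, -b], [-b, a]] = [[0.8333, -0.1667],
 [-0.1667, 0.0833]].

Step 3 — form the quadratic (x - mu)^T · Sigma^{-1} · (x - mu):
  Sigma^{-1} · (x - mu) = (-3, 0.75).
  (x - mu)^T · [Sigma^{-1} · (x - mu)] = (-3)·(-3) + (3)·(0.75) = 11.25.

Step 4 — take square root: d = √(11.25) ≈ 3.3541.

d(x, mu) = √(11.25) ≈ 3.3541


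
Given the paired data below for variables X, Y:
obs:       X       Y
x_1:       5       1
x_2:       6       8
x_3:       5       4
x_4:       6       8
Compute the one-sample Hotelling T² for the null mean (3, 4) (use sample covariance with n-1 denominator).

Step 1 — sample mean vector:
  mean(X) = (5 + 6 + 5 + 6) / 4 = 22/4 = 5.5
  mean(Y) = (1 + 8 + 4 + 8) / 4 = 21/4 = 5.25
  x̄ = (5.5, 5.25),  deviation x̄ - mu_0 = (5.5, 5.25) - (3, 4) = (2.5, 1.25).

Step 2 — sample covariance matrix, S[i,j] = (1/(n-1)) · Σ_k (x_{k,i} - mean_i) · (x_{k,j} - mean_j), divisor n-1 = 3:
  S[X,X] = ((-0.5)·(-0.5) + (0.5)·(0.5) + (-0.5)·(-0.5) + (0.5)·(0.5)) / 3 = 1/3 = 0.3333
  S[X,Y] = ((-0.5)·(-4.25) + (0.5)·(2.75) + (-0.5)·(-1.25) + (0.5)·(2.75)) / 3 = 5.5/3 = 1.8333
  S[Y,Y] = ((-4.25)·(-4.25) + (2.75)·(2.75) + (-1.25)·(-1.25) + (2.75)·(2.75)) / 3 = 34.75/3 = 11.5833
  S = [[0.3333, 1.8333],
 [1.8333, 11.5833]].

Step 3 — invert S. det(S) = 0.3333·11.5833 - (1.8333)² = 0.5.
  S^{-1} = (1/det) · [[d, -b], [-b, a]] = [[23.1667, -3.6667],
 [-3.6667, 0.6667]].

Step 4 — quadratic form (x̄ - mu_0)^T · S^{-1} · (x̄ - mu_0):
  S^{-1} · (x̄ - mu_0) = (53.3333, -8.3333),
  (x̄ - mu_0)^T · [...] = (2.5)·(53.3333) + (1.25)·(-8.3333) = 122.9167.

Step 5 — scale by n: T² = 4 · 122.9167 = 491.6667.

T² ≈ 491.6667


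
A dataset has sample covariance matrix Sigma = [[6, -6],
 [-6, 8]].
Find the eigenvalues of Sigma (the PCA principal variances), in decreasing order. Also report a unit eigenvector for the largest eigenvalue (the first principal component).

Step 1 — characteristic polynomial of 2×2 Sigma:
  det(Sigma - λI) = λ² - trace · λ + det = 0.
  trace = 6 + 8 = 14, det = 6·8 - (-6)² = 12.
Step 2 — discriminant:
  Δ = trace² - 4·det = 196 - 48 = 148.
Step 3 — eigenvalues:
  λ = (trace ± √Δ)/2 = (14 ± 12.1655)/2,
  λ_1 = 13.0828,  λ_2 = 0.9172.

Step 4 — unit eigenvector for λ_1: solve (Sigma - λ_1 I)v = 0. First row:
  (6 - 13.0828)·v_x + (-6)·v_y = 0, i.e. (-7.0828)·v_x + (-6)·v_y = 0,
  so v ∝ (b, λ_1 - a) = (-6, 7.0828); multiply by -1 so the first entry is positive: u = (6, -7.0828).
  ||u|| = √((6)² + (-7.0828)²) = √(86.1655) ≈ 9.2825,
  v_1 = u/||u|| ≈ (0.6464, -0.763) (||v_1|| = 1).

λ_1 = 13.0828,  λ_2 = 0.9172;  v_1 ≈ (0.6464, -0.763)


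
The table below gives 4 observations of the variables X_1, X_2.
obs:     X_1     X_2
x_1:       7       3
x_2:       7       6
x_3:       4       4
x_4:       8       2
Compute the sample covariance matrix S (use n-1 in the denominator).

Step 1 — column means:
  mean(X_1) = (7 + 7 + 4 + 8) / 4 = 26/4 = 6.5
  mean(X_2) = (3 + 6 + 4 + 2) / 4 = 15/4 = 3.75

Step 2 — sample covariance S[i,j] = (1/(n-1)) · Σ_k (x_{k,i} - mean_i) · (x_{k,j} - mean_j), with n-1 = 3.
  S[X_1,X_1] = ((0.5)·(0.5) + (0.5)·(0.5) + (-2.5)·(-2.5) + (1.5)·(1.5)) / 3 = 9/3 = 3
  S[X_1,X_2] = ((0.5)·(-0.75) + (0.5)·(2.25) + (-2.5)·(0.25) + (1.5)·(-1.75)) / 3 = -2.5/3 = -0.8333
  S[X_2,X_2] = ((-0.75)·(-0.75) + (2.25)·(2.25) + (0.25)·(0.25) + (-1.75)·(-1.75)) / 3 = 8.75/3 = 2.9167

S is symmetric (S[j,i] = S[i,j]). Assembling:

S = [[3, -0.8333],
 [-0.8333, 2.9167]]


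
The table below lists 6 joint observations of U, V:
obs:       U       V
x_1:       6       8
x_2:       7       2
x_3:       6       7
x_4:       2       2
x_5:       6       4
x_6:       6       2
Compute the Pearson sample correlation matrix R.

Step 1 — column means:
  mean(U) = (6 + 7 + 6 + 2 + 6 + 6) / 6 = 33/6 = 5.5
  mean(V) = (8 + 2 + 7 + 2 + 4 + 2) / 6 = 25/6 = 4.1667

Step 2 — sample variances and covariances s[i,j] = (1/(n-1)) · Σ_k (x_{k,i} - mean_i) · (x_{k,j} - mean_j), with n-1 = 5:
  s[U,U] = ((0.5)·(0.5) + (1.5)·(1.5) + (0.5)·(0.5) + (-3.5)·(-3.5) + (0.5)·(0.5) + (0.5)·(0.5)) / 5 = 15.5/5 = 3.1
  s[U,V] = ((0.5)·(3.8333) + (1.5)·(-2.1667) + (0.5)·(2.8333) + (-3.5)·(-2.1667) + (0.5)·(-0.1667) + (0.5)·(-2.1667)) / 5 = 6.5/5 = 1.3
  s[V,V] = ((3.8333)·(3.8333) + (-2.1667)·(-2.1667) + (2.8333)·(2.8333) + (-2.1667)·(-2.1667) + (-0.1667)·(-0.1667) + (-2.1667)·(-2.1667)) / 5 = 36.8333/5 = 7.3667
  Sample standard deviations s_i = √(s[i,i]):
  s(U) = √(3.1) = 1.7607
  s(V) = √(7.3667) = 2.7142

Step 3 — r_{ij} = s_{ij} / (s_i · s_j):
  r[U,U] = 1 (diagonal).
  r[U,V] = 1.3 / (1.7607 · 2.7142) = 1.3 / 4.7788 = 0.272
  r[V,V] = 1 (diagonal).

R is symmetric with unit diagonal. Assembling:

R = [[1, 0.272],
 [0.272, 1]]


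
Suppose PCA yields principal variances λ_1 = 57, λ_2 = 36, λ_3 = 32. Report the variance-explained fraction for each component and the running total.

Step 1 — total variance = trace(Sigma) = Σ λ_i = 57 + 36 + 32 = 125.

Step 2 — fraction explained by component i = λ_i / Σ λ:
  PC1: 57/125 = 0.456
  PC2: 36/125 = 0.288
  PC3: 32/125 = 0.256

Step 3 — cumulative fraction after k components = (λ_1 + ... + λ_k) / Σ λ:
  k = 1: 57/125 = 0.456
  k = 2: (57 + 36)/125 = 93/125 = 0.744
  k = 3: (57 + 36 + 32)/125 = 125/125 = 1

Summary (fraction, with percent):

explained: PC1 0.456 (45.6%), PC2 0.288 (28.8%), PC3 0.256 (25.6%);  cumulative: 0.456, 0.744, 1


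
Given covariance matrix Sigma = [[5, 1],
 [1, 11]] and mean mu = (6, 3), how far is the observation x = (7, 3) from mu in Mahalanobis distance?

Step 1 — centre the observation: (x - mu) = (1, 0).

Step 2 — invert Sigma. det(Sigma) = 5·11 - (1)² = 54.
  Sigma^{-1} = (1/det) · [[d, -b], [-b, a]] = [[0.2037, -0.0185],
 [-0.0185, 0.0926]].

Step 3 — form the quadratic (x - mu)^T · Sigma^{-1} · (x - mu):
  Sigma^{-1} · (x - mu) = (0.2037, -0.0185).
  (x - mu)^T · [Sigma^{-1} · (x - mu)] = (1)·(0.2037) + (0)·(-0.0185) = 0.2037.

Step 4 — take square root: d = √(0.2037) ≈ 0.4513.

d(x, mu) = √(0.2037) ≈ 0.4513


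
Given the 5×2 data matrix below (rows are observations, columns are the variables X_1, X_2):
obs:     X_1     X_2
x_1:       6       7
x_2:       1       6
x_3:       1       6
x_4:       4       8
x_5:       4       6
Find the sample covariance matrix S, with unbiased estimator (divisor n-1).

Step 1 — column means:
  mean(X_1) = (6 + 1 + 1 + 4 + 4) / 5 = 16/5 = 3.2
  mean(X_2) = (7 + 6 + 6 + 8 + 6) / 5 = 33/5 = 6.6

Step 2 — sample covariance S[i,j] = (1/(n-1)) · Σ_k (x_{k,i} - mean_i) · (x_{k,j} - mean_j), with n-1 = 4.
  S[X_1,X_1] = ((2.8)·(2.8) + (-2.2)·(-2.2) + (-2.2)·(-2.2) + (0.8)·(0.8) + (0.8)·(0.8)) / 4 = 18.8/4 = 4.7
  S[X_1,X_2] = ((2.8)·(0.4) + (-2.2)·(-0.6) + (-2.2)·(-0.6) + (0.8)·(1.4) + (0.8)·(-0.6)) / 4 = 4.4/4 = 1.1
  S[X_2,X_2] = ((0.4)·(0.4) + (-0.6)·(-0.6) + (-0.6)·(-0.6) + (1.4)·(1.4) + (-0.6)·(-0.6)) / 4 = 3.2/4 = 0.8

S is symmetric (S[j,i] = S[i,j]). Assembling:

S = [[4.7, 1.1],
 [1.1, 0.8]]


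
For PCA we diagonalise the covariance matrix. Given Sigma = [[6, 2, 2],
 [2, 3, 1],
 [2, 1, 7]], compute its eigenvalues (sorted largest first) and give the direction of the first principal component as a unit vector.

Step 1 — characteristic polynomial p(λ) = det(λI - Sigma) = λ³ - tr·λ² + c_1·λ - det, where tr = trace, c_1 = sum of the principal 2×2 minors, det = det(Sigma):
  tr = 6 + 3 + 7 = 16,
  c_1 = (6·3 - (2)²) + (6·7 - (2)²) + (3·7 - (1)²) = 14 + 38 + 20 = 72,
  det = 6·(3·7 - (1)²) - (2)·((2)·7 - (1)·(2)) + (2)·((2)·(1) - 3·(2)) = 6·(20) - (2)·(12) + (2)·(-4) = 88.
  So p(λ) = λ³ - 16λ² + 72λ - 88.
Step 2 — look for an integer root (rational root theorem: any rational root is an integer divisor of 88). Testing λ = 2:
  p(2) = 8 - 64 + 144 - 88 = 0  ✓
  Dividing out (λ - 2): p(λ) = (λ - 2)(λ² - 14λ + 44).
Step 3 — remaining eigenvalues from the quadratic λ² - 14λ + 44 = 0:
  Δ = 14² - 4·44 = 196 - 176 = 20,  λ = (14 ± √20)/2 = (14 ± 4.4721)/2 ≈ 9.2361 or 4.7639.
  Sorted: λ_1 = 9.2361,  λ_2 = 4.7639,  λ_3 = 2  (check: sum = 16 = tr ✓).

Step 4 — unit eigenvector for λ_1 ≈ 9.2361: v spans the null space of (Sigma - λ_1 I), whose rows are
  r_1 = (-3.2361, 2, 2),  r_2 = (2, -6.2361, 1),  r_3 = (2, 1, -2.2361).
  v is orthogonal to every row, so take v ∝ r_1 × r_2 = ((2)·(1) - (2)·(-6.2361), (2)·(2) - (-3.2361)·(1), (-3.2361)·(-6.2361) - (2)·(2)) ≈ (14.4721, 7.2361, 16.1803).
  Let u = (14.4721, 7.2361, 16.1803).
  ||u|| = √((14.4721)² + (7.2361)² + (16.1803)²) = √(523.6068) ≈ 22.8825,  v_1 = u/||u|| ≈ (0.6325, 0.3162, 0.7071) (||v_1|| = 1).

λ_1 = 9.2361,  λ_2 = 4.7639,  λ_3 = 2;  v_1 ≈ (0.6325, 0.3162, 0.7071)


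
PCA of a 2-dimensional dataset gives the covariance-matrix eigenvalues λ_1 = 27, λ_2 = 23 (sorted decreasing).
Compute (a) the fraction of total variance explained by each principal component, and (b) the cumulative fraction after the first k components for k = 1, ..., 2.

Step 1 — total variance = trace(Sigma) = Σ λ_i = 27 + 23 = 50.

Step 2 — fraction explained by component i = λ_i / Σ λ:
  PC1: 27/50 = 0.54
  PC2: 23/50 = 0.46

Step 3 — cumulative fraction after k components = (λ_1 + ... + λ_k) / Σ λ:
  k = 1: 27/50 = 0.54
  k = 2: (27 + 23)/50 = 50/50 = 1

Summary (fraction, with percent):

explained: PC1 0.54 (54%), PC2 0.46 (46%);  cumulative: 0.54, 1


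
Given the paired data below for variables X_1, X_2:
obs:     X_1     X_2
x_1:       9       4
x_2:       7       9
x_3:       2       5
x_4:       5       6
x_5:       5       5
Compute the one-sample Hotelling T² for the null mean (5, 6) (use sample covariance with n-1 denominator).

Step 1 — sample mean vector:
  mean(X_1) = (9 + 7 + 2 + 5 + 5) / 5 = 28/5 = 5.6
  mean(X_2) = (4 + 9 + 5 + 6 + 5) / 5 = 29/5 = 5.8
  x̄ = (5.6, 5.8),  deviation x̄ - mu_0 = (5.6, 5.8) - (5, 6) = (0.6, -0.2).

Step 2 — sample covariance matrix, S[i,j] = (1/(n-1)) · Σ_k (x_{k,i} - mean_i) · (x_{k,j} - mean_j), divisor n-1 = 4:
  S[X_1,X_1] = ((3.4)·(3.4) + (1.4)·(1.4) + (-3.6)·(-3.6) + (-0.6)·(-0.6) + (-0.6)·(-0.6)) / 4 = 27.2/4 = 6.8
  S[X_1,X_2] = ((3.4)·(-1.8) + (1.4)·(3.2) + (-3.6)·(-0.8) + (-0.6)·(0.2) + (-0.6)·(-0.8)) / 4 = 1.6/4 = 0.4
  S[X_2,X_2] = ((-1.8)·(-1.8) + (3.2)·(3.2) + (-0.8)·(-0.8) + (0.2)·(0.2) + (-0.8)·(-0.8)) / 4 = 14.8/4 = 3.7
  S = [[6.8, 0.4],
 [0.4, 3.7]].

Step 3 — invert S. det(S) = 6.8·3.7 - (0.4)² = 25.
  S^{-1} = (1/det) · [[d, -b], [-b, a]] = [[0.148, -0.016],
 [-0.016, 0.272]].

Step 4 — quadratic form (x̄ - mu_0)^T · S^{-1} · (x̄ - mu_0):
  S^{-1} · (x̄ - mu_0) = (0.092, -0.064),
  (x̄ - mu_0)^T · [...] = (0.6)·(0.092) + (-0.2)·(-0.064) = 0.068.

Step 5 — scale by n: T² = 5 · 0.068 = 0.34.

T² ≈ 0.34


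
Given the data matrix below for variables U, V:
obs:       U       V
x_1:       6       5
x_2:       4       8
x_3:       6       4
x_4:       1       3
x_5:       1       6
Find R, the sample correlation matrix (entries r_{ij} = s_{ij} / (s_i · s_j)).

Step 1 — column means:
  mean(U) = (6 + 4 + 6 + 1 + 1) / 5 = 18/5 = 3.6
  mean(V) = (5 + 8 + 4 + 3 + 6) / 5 = 26/5 = 5.2

Step 2 — sample variances and covariances s[i,j] = (1/(n-1)) · Σ_k (x_{k,i} - mean_i) · (x_{k,j} - mean_j), with n-1 = 4:
  s[U,U] = ((2.4)·(2.4) + (0.4)·(0.4) + (2.4)·(2.4) + (-2.6)·(-2.6) + (-2.6)·(-2.6)) / 4 = 25.2/4 = 6.3
  s[U,V] = ((2.4)·(-0.2) + (0.4)·(2.8) + (2.4)·(-1.2) + (-2.6)·(-2.2) + (-2.6)·(0.8)) / 4 = 1.4/4 = 0.35
  s[V,V] = ((-0.2)·(-0.2) + (2.8)·(2.8) + (-1.2)·(-1.2) + (-2.2)·(-2.2) + (0.8)·(0.8)) / 4 = 14.8/4 = 3.7
  Sample standard deviations s_i = √(s[i,i]):
  s(U) = √(6.3) = 2.51
  s(V) = √(3.7) = 1.9235

Step 3 — r_{ij} = s_{ij} / (s_i · s_j):
  r[U,U] = 1 (diagonal).
  r[U,V] = 0.35 / (2.51 · 1.9235) = 0.35 / 4.828 = 0.0725
  r[V,V] = 1 (diagonal).

R is symmetric with unit diagonal. Assembling:

R = [[1, 0.0725],
 [0.0725, 1]]


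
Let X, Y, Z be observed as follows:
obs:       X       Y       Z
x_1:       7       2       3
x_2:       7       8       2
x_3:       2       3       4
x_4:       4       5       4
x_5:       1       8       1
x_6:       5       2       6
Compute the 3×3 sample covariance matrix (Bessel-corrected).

Step 1 — column means:
  mean(X) = (7 + 7 + 2 + 4 + 1 + 5) / 6 = 26/6 = 4.3333
  mean(Y) = (2 + 8 + 3 + 5 + 8 + 2) / 6 = 28/6 = 4.6667
  mean(Z) = (3 + 2 + 4 + 4 + 1 + 6) / 6 = 20/6 = 3.3333

Step 2 — sample covariance S[i,j] = (1/(n-1)) · Σ_k (x_{k,i} - mean_i) · (x_{k,j} - mean_j), with n-1 = 5.
  S[X,X] = ((2.6667)·(2.6667) + (2.6667)·(2.6667) + (-2.3333)·(-2.3333) + (-0.3333)·(-0.3333) + (-3.3333)·(-3.3333) + (0.6667)·(0.6667)) / 5 = 31.3333/5 = 6.2667
  S[X,Y] = ((2.6667)·(-2.6667) + (2.6667)·(3.3333) + (-2.3333)·(-1.6667) + (-0.3333)·(0.3333) + (-3.3333)·(3.3333) + (0.6667)·(-2.6667)) / 5 = -7.3333/5 = -1.4667
  S[X,Z] = ((2.6667)·(-0.3333) + (2.6667)·(-1.3333) + (-2.3333)·(0.6667) + (-0.3333)·(0.6667) + (-3.3333)·(-2.3333) + (0.6667)·(2.6667)) / 5 = 3.3333/5 = 0.6667
  S[Y,Y] = ((-2.6667)·(-2.6667) + (3.3333)·(3.3333) + (-1.6667)·(-1.6667) + (0.3333)·(0.3333) + (3.3333)·(3.3333) + (-2.6667)·(-2.6667)) / 5 = 39.3333/5 = 7.8667
  S[Y,Z] = ((-2.6667)·(-0.3333) + (3.3333)·(-1.3333) + (-1.6667)·(0.6667) + (0.3333)·(0.6667) + (3.3333)·(-2.3333) + (-2.6667)·(2.6667)) / 5 = -19.3333/5 = -3.8667
  S[Z,Z] = ((-0.3333)·(-0.3333) + (-1.3333)·(-1.3333) + (0.6667)·(0.6667) + (0.6667)·(0.6667) + (-2.3333)·(-2.3333) + (2.6667)·(2.6667)) / 5 = 15.3333/5 = 3.0667

S is symmetric (S[j,i] = S[i,j]). Assembling:

S = [[6.2667, -1.4667, 0.6667],
 [-1.4667, 7.8667, -3.8667],
 [0.6667, -3.8667, 3.0667]]


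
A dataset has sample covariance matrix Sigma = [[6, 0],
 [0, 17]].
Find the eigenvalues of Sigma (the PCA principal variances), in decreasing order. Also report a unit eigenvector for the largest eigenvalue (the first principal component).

Step 1 — characteristic polynomial of 2×2 Sigma:
  det(Sigma - λI) = λ² - trace · λ + det = 0.
  trace = 6 + 17 = 23, det = 6·17 - (0)² = 102.
Step 2 — discriminant:
  Δ = trace² - 4·det = 529 - 408 = 121.
Step 3 — eigenvalues:
  λ = (trace ± √Δ)/2 = (23 ± 11)/2,
  λ_1 = 17,  λ_2 = 6.

Step 4 — unit eigenvector for λ_1: Sigma is diagonal, so its eigenvectors are the coordinate axes. λ_1 = 17 is the diagonal entry on the second coordinate axis, hence
  v_1 = (0, 1) (||v_1|| = 1).

λ_1 = 17,  λ_2 = 6;  v_1 ≈ (0, 1)


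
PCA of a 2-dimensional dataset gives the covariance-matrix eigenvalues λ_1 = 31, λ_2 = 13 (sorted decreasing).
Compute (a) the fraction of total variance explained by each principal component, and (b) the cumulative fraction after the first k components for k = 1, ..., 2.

Step 1 — total variance = trace(Sigma) = Σ λ_i = 31 + 13 = 44.

Step 2 — fraction explained by component i = λ_i / Σ λ:
  PC1: 31/44 = 0.7045
  PC2: 13/44 = 0.2955

Step 3 — cumulative fraction after k components = (λ_1 + ... + λ_k) / Σ λ:
  k = 1: 31/44 = 0.7045
  k = 2: (31 + 13)/44 = 44/44 = 1

Summary (fraction, with percent):

explained: PC1 0.7045 (70.45%), PC2 0.2955 (29.55%);  cumulative: 0.7045, 1


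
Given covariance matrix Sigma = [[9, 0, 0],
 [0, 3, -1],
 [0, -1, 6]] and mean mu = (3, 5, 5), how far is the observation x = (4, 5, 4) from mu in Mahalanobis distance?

Step 1 — centre the observation: (x - mu) = (1, 0, -1).

Step 2 — invert Sigma (cofactor / det for 3×3, or solve directly):
  Sigma^{-1} = [[0.1111, 0, 0],
 [0, 0.3529, 0.0588],
 [0, 0.0588, 0.1765]].

Step 3 — form the quadratic (x - mu)^T · Sigma^{-1} · (x - mu):
  Sigma^{-1} · (x - mu) = (0.1111, -0.0588, -0.1765).
  (x - mu)^T · [Sigma^{-1} · (x - mu)] = (1)·(0.1111) + (0)·(-0.0588) + (-1)·(-0.1765) = 0.2876.

Step 4 — take square root: d = √(0.2876) ≈ 0.5363.

d(x, mu) = √(0.2876) ≈ 0.5363


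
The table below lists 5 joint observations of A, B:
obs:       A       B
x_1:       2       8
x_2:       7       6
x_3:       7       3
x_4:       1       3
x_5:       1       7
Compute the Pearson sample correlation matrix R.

Step 1 — column means:
  mean(A) = (2 + 7 + 7 + 1 + 1) / 5 = 18/5 = 3.6
  mean(B) = (8 + 6 + 3 + 3 + 7) / 5 = 27/5 = 5.4

Step 2 — sample variances and covariances s[i,j] = (1/(n-1)) · Σ_k (x_{k,i} - mean_i) · (x_{k,j} - mean_j), with n-1 = 4:
  s[A,A] = ((-1.6)·(-1.6) + (3.4)·(3.4) + (3.4)·(3.4) + (-2.6)·(-2.6) + (-2.6)·(-2.6)) / 4 = 39.2/4 = 9.8
  s[A,B] = ((-1.6)·(2.6) + (3.4)·(0.6) + (3.4)·(-2.4) + (-2.6)·(-2.4) + (-2.6)·(1.6)) / 4 = -8.2/4 = -2.05
  s[B,B] = ((2.6)·(2.6) + (0.6)·(0.6) + (-2.4)·(-2.4) + (-2.4)·(-2.4) + (1.6)·(1.6)) / 4 = 21.2/4 = 5.3
  Sample standard deviations s_i = √(s[i,i]):
  s(A) = √(9.8) = 3.1305
  s(B) = √(5.3) = 2.3022

Step 3 — r_{ij} = s_{ij} / (s_i · s_j):
  r[A,A] = 1 (diagonal).
  r[A,B] = -2.05 / (3.1305 · 2.3022) = -2.05 / 7.2069 = -0.2844
  r[B,B] = 1 (diagonal).

R is symmetric with unit diagonal. Assembling:

R = [[1, -0.2844],
 [-0.2844, 1]]


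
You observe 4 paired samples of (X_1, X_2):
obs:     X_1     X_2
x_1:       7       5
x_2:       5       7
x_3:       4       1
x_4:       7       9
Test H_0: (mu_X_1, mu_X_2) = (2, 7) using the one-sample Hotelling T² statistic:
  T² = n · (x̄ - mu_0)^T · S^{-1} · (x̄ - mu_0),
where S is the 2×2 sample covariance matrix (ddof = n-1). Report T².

Step 1 — sample mean vector:
  mean(X_1) = (7 + 5 + 4 + 7) / 4 = 23/4 = 5.75
  mean(X_2) = (5 + 7 + 1 + 9) / 4 = 22/4 = 5.5
  x̄ = (5.75, 5.5),  deviation x̄ - mu_0 = (5.75, 5.5) - (2, 7) = (3.75, -1.5).

Step 2 — sample covariance matrix, S[i,j] = (1/(n-1)) · Σ_k (x_{k,i} - mean_i) · (x_{k,j} - mean_j), divisor n-1 = 3:
  S[X_1,X_1] = ((1.25)·(1.25) + (-0.75)·(-0.75) + (-1.75)·(-1.75) + (1.25)·(1.25)) / 3 = 6.75/3 = 2.25
  S[X_1,X_2] = ((1.25)·(-0.5) + (-0.75)·(1.5) + (-1.75)·(-4.5) + (1.25)·(3.5)) / 3 = 10.5/3 = 3.5
  S[X_2,X_2] = ((-0.5)·(-0.5) + (1.5)·(1.5) + (-4.5)·(-4.5) + (3.5)·(3.5)) / 3 = 35/3 = 11.6667
  S = [[2.25, 3.5],
 [3.5, 11.6667]].

Step 3 — invert S. det(S) = 2.25·11.6667 - (3.5)² = 14.
  S^{-1} = (1/det) · [[d, -b], [-b, a]] = [[0.8333, -0.25],
 [-0.25, 0.1607]].

Step 4 — quadratic form (x̄ - mu_0)^T · S^{-1} · (x̄ - mu_0):
  S^{-1} · (x̄ - mu_0) = (3.5, -1.1786),
  (x̄ - mu_0)^T · [...] = (3.75)·(3.5) + (-1.5)·(-1.1786) = 14.8929.

Step 5 — scale by n: T² = 4 · 14.8929 = 59.5714.

T² ≈ 59.5714


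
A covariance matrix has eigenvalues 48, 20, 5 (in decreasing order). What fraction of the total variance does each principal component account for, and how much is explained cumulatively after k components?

Step 1 — total variance = trace(Sigma) = Σ λ_i = 48 + 20 + 5 = 73.

Step 2 — fraction explained by component i = λ_i / Σ λ:
  PC1: 48/73 = 0.6575
  PC2: 20/73 = 0.274
  PC3: 5/73 = 0.0685

Step 3 — cumulative fraction after k components = (λ_1 + ... + λ_k) / Σ λ:
  k = 1: 48/73 = 0.6575
  k = 2: (48 + 20)/73 = 68/73 = 0.9315
  k = 3: (48 + 20 + 5)/73 = 73/73 = 1

Summary (fraction, with percent):

explained: PC1 0.6575 (65.75%), PC2 0.274 (27.4%), PC3 0.0685 (6.85%);  cumulative: 0.6575, 0.9315, 1


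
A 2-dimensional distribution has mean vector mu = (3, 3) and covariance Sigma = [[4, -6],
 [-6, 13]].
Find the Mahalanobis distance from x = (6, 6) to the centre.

Step 1 — centre the observation: (x - mu) = (3, 3).

Step 2 — invert Sigma. det(Sigma) = 4·13 - (-6)² = 16.
  Sigma^{-1} = (1/det) · [[d, -b], [-b, a]] = [[0.8125, 0.375],
 [0.375, 0.25]].

Step 3 — form the quadratic (x - mu)^T · Sigma^{-1} · (x - mu):
  Sigma^{-1} · (x - mu) = (3.5625, 1.875).
  (x - mu)^T · [Sigma^{-1} · (x - mu)] = (3)·(3.5625) + (3)·(1.875) = 16.3125.

Step 4 — take square root: d = √(16.3125) ≈ 4.0389.

d(x, mu) = √(16.3125) ≈ 4.0389


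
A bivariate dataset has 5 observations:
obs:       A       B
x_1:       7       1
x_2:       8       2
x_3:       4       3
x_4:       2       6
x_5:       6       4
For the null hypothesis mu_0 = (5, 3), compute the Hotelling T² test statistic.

Step 1 — sample mean vector:
  mean(A) = (7 + 8 + 4 + 2 + 6) / 5 = 27/5 = 5.4
  mean(B) = (1 + 2 + 3 + 6 + 4) / 5 = 16/5 = 3.2
  x̄ = (5.4, 3.2),  deviation x̄ - mu_0 = (5.4, 3.2) - (5, 3) = (0.4, 0.2).

Step 2 — sample covariance matrix, S[i,j] = (1/(n-1)) · Σ_k (x_{k,i} - mean_i) · (x_{k,j} - mean_j), divisor n-1 = 4:
  S[A,A] = ((1.6)·(1.6) + (2.6)·(2.6) + (-1.4)·(-1.4) + (-3.4)·(-3.4) + (0.6)·(0.6)) / 4 = 23.2/4 = 5.8
  S[A,B] = ((1.6)·(-2.2) + (2.6)·(-1.2) + (-1.4)·(-0.2) + (-3.4)·(2.8) + (0.6)·(0.8)) / 4 = -15.4/4 = -3.85
  S[B,B] = ((-2.2)·(-2.2) + (-1.2)·(-1.2) + (-0.2)·(-0.2) + (2.8)·(2.8) + (0.8)·(0.8)) / 4 = 14.8/4 = 3.7
  S = [[5.8, -3.85],
 [-3.85, 3.7]].

Step 3 — invert S. det(S) = 5.8·3.7 - (-3.85)² = 6.6375.
  S^{-1} = (1/det) · [[d, -b], [-b, a]] = [[0.5574, 0.58],
 [0.58, 0.8738]].

Step 4 — quadratic form (x̄ - mu_0)^T · S^{-1} · (x̄ - mu_0):
  S^{-1} · (x̄ - mu_0) = (0.339, 0.4068),
  (x̄ - mu_0)^T · [...] = (0.4)·(0.339) + (0.2)·(0.4068) = 0.2169.

Step 5 — scale by n: T² = 5 · 0.2169 = 1.0847.

T² ≈ 1.0847


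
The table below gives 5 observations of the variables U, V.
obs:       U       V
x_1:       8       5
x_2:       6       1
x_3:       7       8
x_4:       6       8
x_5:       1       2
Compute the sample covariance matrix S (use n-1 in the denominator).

Step 1 — column means:
  mean(U) = (8 + 6 + 7 + 6 + 1) / 5 = 28/5 = 5.6
  mean(V) = (5 + 1 + 8 + 8 + 2) / 5 = 24/5 = 4.8

Step 2 — sample covariance S[i,j] = (1/(n-1)) · Σ_k (x_{k,i} - mean_i) · (x_{k,j} - mean_j), with n-1 = 4.
  S[U,U] = ((2.4)·(2.4) + (0.4)·(0.4) + (1.4)·(1.4) + (0.4)·(0.4) + (-4.6)·(-4.6)) / 4 = 29.2/4 = 7.3
  S[U,V] = ((2.4)·(0.2) + (0.4)·(-3.8) + (1.4)·(3.2) + (0.4)·(3.2) + (-4.6)·(-2.8)) / 4 = 17.6/4 = 4.4
  S[V,V] = ((0.2)·(0.2) + (-3.8)·(-3.8) + (3.2)·(3.2) + (3.2)·(3.2) + (-2.8)·(-2.8)) / 4 = 42.8/4 = 10.7

S is symmetric (S[j,i] = S[i,j]). Assembling:

S = [[7.3, 4.4],
 [4.4, 10.7]]


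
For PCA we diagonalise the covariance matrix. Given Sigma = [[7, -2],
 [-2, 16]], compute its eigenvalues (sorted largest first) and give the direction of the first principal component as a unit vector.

Step 1 — characteristic polynomial of 2×2 Sigma:
  det(Sigma - λI) = λ² - trace · λ + det = 0.
  trace = 7 + 16 = 23, det = 7·16 - (-2)² = 108.
Step 2 — discriminant:
  Δ = trace² - 4·det = 529 - 432 = 97.
Step 3 — eigenvalues:
  λ = (trace ± √Δ)/2 = (23 ± 9.8489)/2,
  λ_1 = 16.4244,  λ_2 = 6.5756.

Step 4 — unit eigenvector for λ_1: solve (Sigma - λ_1 I)v = 0. First row:
  (7 - 16.4244)·v_x + (-2)·v_y = 0, i.e. (-9.4244)·v_x + (-2)·v_y = 0,
  so v ∝ (b, λ_1 - a) = (-2, 9.4244); multiply by -1 so the first entry is positive: u = (2, -9.4244).
  ||u|| = √((2)² + (-9.4244)²) = √(92.8199) ≈ 9.6343,
  v_1 = u/||u|| ≈ (0.2076, -0.9782) (||v_1|| = 1).

λ_1 = 16.4244,  λ_2 = 6.5756;  v_1 ≈ (0.2076, -0.9782)


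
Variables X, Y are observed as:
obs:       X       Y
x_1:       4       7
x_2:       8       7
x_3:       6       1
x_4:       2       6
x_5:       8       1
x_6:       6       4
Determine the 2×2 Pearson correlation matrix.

Step 1 — column means:
  mean(X) = (4 + 8 + 6 + 2 + 8 + 6) / 6 = 34/6 = 5.6667
  mean(Y) = (7 + 7 + 1 + 6 + 1 + 4) / 6 = 26/6 = 4.3333

Step 2 — sample variances and covariances s[i,j] = (1/(n-1)) · Σ_k (x_{k,i} - mean_i) · (x_{k,j} - mean_j), with n-1 = 5:
  s[X,X] = ((-1.6667)·(-1.6667) + (2.3333)·(2.3333) + (0.3333)·(0.3333) + (-3.6667)·(-3.6667) + (2.3333)·(2.3333) + (0.3333)·(0.3333)) / 5 = 27.3333/5 = 5.4667
  s[X,Y] = ((-1.6667)·(2.6667) + (2.3333)·(2.6667) + (0.3333)·(-3.3333) + (-3.6667)·(1.6667) + (2.3333)·(-3.3333) + (0.3333)·(-0.3333)) / 5 = -13.3333/5 = -2.6667
  s[Y,Y] = ((2.6667)·(2.6667) + (2.6667)·(2.6667) + (-3.3333)·(-3.3333) + (1.6667)·(1.6667) + (-3.3333)·(-3.3333) + (-0.3333)·(-0.3333)) / 5 = 39.3333/5 = 7.8667
  Sample standard deviations s_i = √(s[i,i]):
  s(X) = √(5.4667) = 2.3381
  s(Y) = √(7.8667) = 2.8048

Step 3 — r_{ij} = s_{ij} / (s_i · s_j):
  r[X,X] = 1 (diagonal).
  r[X,Y] = -2.6667 / (2.3381 · 2.8048) = -2.6667 / 6.5578 = -0.4066
  r[Y,Y] = 1 (diagonal).

R is symmetric with unit diagonal. Assembling:

R = [[1, -0.4066],
 [-0.4066, 1]]
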